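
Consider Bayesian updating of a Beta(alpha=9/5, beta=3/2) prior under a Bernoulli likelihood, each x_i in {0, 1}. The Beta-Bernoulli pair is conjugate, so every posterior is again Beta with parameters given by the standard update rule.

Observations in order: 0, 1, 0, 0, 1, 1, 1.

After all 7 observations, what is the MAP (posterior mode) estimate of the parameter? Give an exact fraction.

48/83

obs 1: x=0 → posterior Beta(9/5, 5/2)
obs 2: x=1 → posterior Beta(14/5, 5/2)
obs 3: x=0 → posterior Beta(14/5, 7/2)
obs 4: x=0 → posterior Beta(14/5, 9/2)
obs 5: x=1 → posterior Beta(19/5, 9/2)
obs 6: x=1 → posterior Beta(24/5, 9/2)
obs 7: x=1 → posterior Beta(29/5, 9/2)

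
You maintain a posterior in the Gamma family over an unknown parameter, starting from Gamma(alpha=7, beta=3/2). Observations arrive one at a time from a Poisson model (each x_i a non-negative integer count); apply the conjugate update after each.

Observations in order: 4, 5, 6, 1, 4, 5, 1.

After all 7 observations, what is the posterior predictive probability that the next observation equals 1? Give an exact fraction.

2656796809321244249837087265594107299539042/30034640110980377619945846078500632729311721

obs 1: x=4 → posterior Gamma(11, 5/2)
obs 2: x=5 → posterior Gamma(16, 7/2)
obs 3: x=6 → posterior Gamma(22, 9/2)
obs 4: x=1 → posterior Gamma(23, 11/2)
obs 5: x=4 → posterior Gamma(27, 13/2)
obs 6: x=5 → posterior Gamma(32, 15/2)
obs 7: x=1 → posterior Gamma(33, 17/2)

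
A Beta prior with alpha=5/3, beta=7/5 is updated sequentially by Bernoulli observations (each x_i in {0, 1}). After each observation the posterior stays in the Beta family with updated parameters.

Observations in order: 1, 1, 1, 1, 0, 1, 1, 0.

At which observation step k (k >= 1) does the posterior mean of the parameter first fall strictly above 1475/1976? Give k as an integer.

obs 1: x=1 → posterior Beta(8/3, 7/5)
obs 2: x=1 → posterior Beta(11/3, 7/5)
obs 3: x=1 → posterior Beta(14/3, 7/5)
obs 4: x=1 → posterior Beta(17/3, 7/5)
obs 5: x=0 → posterior Beta(17/3, 12/5)
obs 6: x=1 → posterior Beta(20/3, 12/5)
obs 7: x=1 → posterior Beta(23/3, 12/5)
obs 8: x=0 → posterior Beta(23/3, 17/5)

k = 3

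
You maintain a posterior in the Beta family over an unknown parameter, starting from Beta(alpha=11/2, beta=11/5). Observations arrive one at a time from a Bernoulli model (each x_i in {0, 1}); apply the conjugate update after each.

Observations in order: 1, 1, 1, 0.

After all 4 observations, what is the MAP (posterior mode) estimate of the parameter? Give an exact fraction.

obs 1: x=1 → posterior Beta(13/2, 11/5)
obs 2: x=1 → posterior Beta(15/2, 11/5)
obs 3: x=1 → posterior Beta(17/2, 11/5)
obs 4: x=0 → posterior Beta(17/2, 16/5)

75/97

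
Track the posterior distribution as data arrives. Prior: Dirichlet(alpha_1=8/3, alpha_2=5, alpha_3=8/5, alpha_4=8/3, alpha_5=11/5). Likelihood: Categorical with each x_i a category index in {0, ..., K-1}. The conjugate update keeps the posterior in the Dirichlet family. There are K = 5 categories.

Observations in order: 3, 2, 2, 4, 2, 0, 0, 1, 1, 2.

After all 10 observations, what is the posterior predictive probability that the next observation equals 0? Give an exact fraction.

obs 1: x=3 → posterior Dirichlet(8/3, 5, 8/5, 11/3, 11/5)
obs 2: x=2 → posterior Dirichlet(8/3, 5, 13/5, 11/3, 11/5)
obs 3: x=2 → posterior Dirichlet(8/3, 5, 18/5, 11/3, 11/5)
obs 4: x=4 → posterior Dirichlet(8/3, 5, 18/5, 11/3, 16/5)
obs 5: x=2 → posterior Dirichlet(8/3, 5, 23/5, 11/3, 16/5)
obs 6: x=0 → posterior Dirichlet(11/3, 5, 23/5, 11/3, 16/5)
obs 7: x=0 → posterior Dirichlet(14/3, 5, 23/5, 11/3, 16/5)
obs 8: x=1 → posterior Dirichlet(14/3, 6, 23/5, 11/3, 16/5)
obs 9: x=1 → posterior Dirichlet(14/3, 7, 23/5, 11/3, 16/5)
obs 10: x=2 → posterior Dirichlet(14/3, 7, 28/5, 11/3, 16/5)

35/181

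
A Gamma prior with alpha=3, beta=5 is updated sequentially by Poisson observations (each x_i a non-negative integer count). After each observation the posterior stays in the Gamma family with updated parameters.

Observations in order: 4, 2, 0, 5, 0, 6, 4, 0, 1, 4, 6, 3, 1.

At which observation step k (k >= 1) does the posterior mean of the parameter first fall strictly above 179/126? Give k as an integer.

obs 1: x=4 → posterior Gamma(7, 6)
obs 2: x=2 → posterior Gamma(9, 7)
obs 3: x=0 → posterior Gamma(9, 8)
obs 4: x=5 → posterior Gamma(14, 9)
obs 5: x=0 → posterior Gamma(14, 10)
obs 6: x=6 → posterior Gamma(20, 11)
obs 7: x=4 → posterior Gamma(24, 12)
obs 8: x=0 → posterior Gamma(24, 13)
obs 9: x=1 → posterior Gamma(25, 14)
obs 10: x=4 → posterior Gamma(29, 15)
obs 11: x=6 → posterior Gamma(35, 16)
obs 12: x=3 → posterior Gamma(38, 17)
obs 13: x=1 → posterior Gamma(39, 18)

k = 4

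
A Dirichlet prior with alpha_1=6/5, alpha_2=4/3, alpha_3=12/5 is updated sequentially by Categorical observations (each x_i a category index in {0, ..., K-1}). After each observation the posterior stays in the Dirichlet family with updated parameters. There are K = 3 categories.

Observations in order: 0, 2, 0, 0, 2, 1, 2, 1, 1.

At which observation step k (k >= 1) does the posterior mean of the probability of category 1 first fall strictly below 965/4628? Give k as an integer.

k = 2

obs 1: x=0 → posterior Dirichlet(11/5, 4/3, 12/5)
obs 2: x=2 → posterior Dirichlet(11/5, 4/3, 17/5)
obs 3: x=0 → posterior Dirichlet(16/5, 4/3, 17/5)
obs 4: x=0 → posterior Dirichlet(21/5, 4/3, 17/5)
obs 5: x=2 → posterior Dirichlet(21/5, 4/3, 22/5)
obs 6: x=1 → posterior Dirichlet(21/5, 7/3, 22/5)
obs 7: x=2 → posterior Dirichlet(21/5, 7/3, 27/5)
obs 8: x=1 → posterior Dirichlet(21/5, 10/3, 27/5)
obs 9: x=1 → posterior Dirichlet(21/5, 13/3, 27/5)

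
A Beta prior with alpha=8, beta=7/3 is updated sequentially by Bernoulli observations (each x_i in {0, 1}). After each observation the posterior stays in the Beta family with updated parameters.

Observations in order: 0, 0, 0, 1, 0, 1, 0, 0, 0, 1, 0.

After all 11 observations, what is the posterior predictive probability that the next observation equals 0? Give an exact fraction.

31/64

obs 1: x=0 → posterior Beta(8, 10/3)
obs 2: x=0 → posterior Beta(8, 13/3)
obs 3: x=0 → posterior Beta(8, 16/3)
obs 4: x=1 → posterior Beta(9, 16/3)
obs 5: x=0 → posterior Beta(9, 19/3)
obs 6: x=1 → posterior Beta(10, 19/3)
obs 7: x=0 → posterior Beta(10, 22/3)
obs 8: x=0 → posterior Beta(10, 25/3)
obs 9: x=0 → posterior Beta(10, 28/3)
obs 10: x=1 → posterior Beta(11, 28/3)
obs 11: x=0 → posterior Beta(11, 31/3)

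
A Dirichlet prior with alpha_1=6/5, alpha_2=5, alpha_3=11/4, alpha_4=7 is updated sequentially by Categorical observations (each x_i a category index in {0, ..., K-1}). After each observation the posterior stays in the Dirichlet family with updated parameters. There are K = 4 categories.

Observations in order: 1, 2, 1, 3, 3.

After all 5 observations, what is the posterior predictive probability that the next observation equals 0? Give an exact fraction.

obs 1: x=1 → posterior Dirichlet(6/5, 6, 11/4, 7)
obs 2: x=2 → posterior Dirichlet(6/5, 6, 15/4, 7)
obs 3: x=1 → posterior Dirichlet(6/5, 7, 15/4, 7)
obs 4: x=3 → posterior Dirichlet(6/5, 7, 15/4, 8)
obs 5: x=3 → posterior Dirichlet(6/5, 7, 15/4, 9)

24/419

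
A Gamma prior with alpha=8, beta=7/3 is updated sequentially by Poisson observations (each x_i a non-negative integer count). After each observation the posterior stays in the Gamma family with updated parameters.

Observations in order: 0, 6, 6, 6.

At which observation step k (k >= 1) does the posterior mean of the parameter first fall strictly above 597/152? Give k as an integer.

obs 1: x=0 → posterior Gamma(8, 10/3)
obs 2: x=6 → posterior Gamma(14, 13/3)
obs 3: x=6 → posterior Gamma(20, 16/3)
obs 4: x=6 → posterior Gamma(26, 19/3)

k = 4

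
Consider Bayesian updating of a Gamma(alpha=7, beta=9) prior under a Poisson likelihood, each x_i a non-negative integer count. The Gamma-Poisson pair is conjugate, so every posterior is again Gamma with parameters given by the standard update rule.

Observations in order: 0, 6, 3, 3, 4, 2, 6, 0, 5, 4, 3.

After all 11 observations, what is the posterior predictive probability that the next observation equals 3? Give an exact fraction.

416055199950438400000000000000000000000000000000000000000000/2212923001991143995876986227697699118087095436762781153418307

obs 1: x=0 → posterior Gamma(7, 10)
obs 2: x=6 → posterior Gamma(13, 11)
obs 3: x=3 → posterior Gamma(16, 12)
obs 4: x=3 → posterior Gamma(19, 13)
obs 5: x=4 → posterior Gamma(23, 14)
obs 6: x=2 → posterior Gamma(25, 15)
obs 7: x=6 → posterior Gamma(31, 16)
obs 8: x=0 → posterior Gamma(31, 17)
obs 9: x=5 → posterior Gamma(36, 18)
obs 10: x=4 → posterior Gamma(40, 19)
obs 11: x=3 → posterior Gamma(43, 20)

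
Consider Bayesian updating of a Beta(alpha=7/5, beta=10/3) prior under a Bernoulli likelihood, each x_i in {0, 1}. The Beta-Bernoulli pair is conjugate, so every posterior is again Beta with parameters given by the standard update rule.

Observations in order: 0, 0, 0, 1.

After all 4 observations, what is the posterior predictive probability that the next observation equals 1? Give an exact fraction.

36/131

obs 1: x=0 → posterior Beta(7/5, 13/3)
obs 2: x=0 → posterior Beta(7/5, 16/3)
obs 3: x=0 → posterior Beta(7/5, 19/3)
obs 4: x=1 → posterior Beta(12/5, 19/3)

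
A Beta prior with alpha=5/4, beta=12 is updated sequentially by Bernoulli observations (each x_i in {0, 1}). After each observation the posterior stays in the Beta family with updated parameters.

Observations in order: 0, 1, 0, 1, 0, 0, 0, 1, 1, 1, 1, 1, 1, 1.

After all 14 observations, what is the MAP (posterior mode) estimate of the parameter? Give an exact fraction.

37/101

obs 1: x=0 → posterior Beta(5/4, 13)
obs 2: x=1 → posterior Beta(9/4, 13)
obs 3: x=0 → posterior Beta(9/4, 14)
obs 4: x=1 → posterior Beta(13/4, 14)
obs 5: x=0 → posterior Beta(13/4, 15)
obs 6: x=0 → posterior Beta(13/4, 16)
obs 7: x=0 → posterior Beta(13/4, 17)
obs 8: x=1 → posterior Beta(17/4, 17)
obs 9: x=1 → posterior Beta(21/4, 17)
obs 10: x=1 → posterior Beta(25/4, 17)
obs 11: x=1 → posterior Beta(29/4, 17)
obs 12: x=1 → posterior Beta(33/4, 17)
obs 13: x=1 → posterior Beta(37/4, 17)
obs 14: x=1 → posterior Beta(41/4, 17)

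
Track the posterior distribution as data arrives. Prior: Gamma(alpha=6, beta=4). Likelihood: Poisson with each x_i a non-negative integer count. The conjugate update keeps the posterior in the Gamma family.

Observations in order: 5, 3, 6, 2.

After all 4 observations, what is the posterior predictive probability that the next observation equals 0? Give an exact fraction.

73786976294838206464/984770902183611232881

obs 1: x=5 → posterior Gamma(11, 5)
obs 2: x=3 → posterior Gamma(14, 6)
obs 3: x=6 → posterior Gamma(20, 7)
obs 4: x=2 → posterior Gamma(22, 8)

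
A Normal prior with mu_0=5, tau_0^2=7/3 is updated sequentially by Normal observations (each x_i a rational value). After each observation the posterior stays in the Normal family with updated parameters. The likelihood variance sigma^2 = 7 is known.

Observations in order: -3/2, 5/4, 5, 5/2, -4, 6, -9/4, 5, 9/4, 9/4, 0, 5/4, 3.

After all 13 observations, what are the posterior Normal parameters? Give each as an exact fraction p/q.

obs 1: x=-3/2 → posterior Normal(27/8, 7/4)
obs 2: x=5/4 → posterior Normal(59/20, 7/5)
obs 3: x=5 → posterior Normal(79/24, 7/6)
obs 4: x=5/2 → posterior Normal(89/28, 1)
obs 5: x=-4 → posterior Normal(73/32, 7/8)
obs 6: x=6 → posterior Normal(97/36, 7/9)
obs 7: x=-9/4 → posterior Normal(11/5, 7/10)
obs 8: x=5 → posterior Normal(27/11, 7/11)
obs 9: x=9/4 → posterior Normal(39/16, 7/12)
obs 10: x=9/4 → posterior Normal(63/26, 7/13)
obs 11: x=0 → posterior Normal(9/4, 1/2)
obs 12: x=5/4 → posterior Normal(131/60, 7/15)
obs 13: x=3 → posterior Normal(143/64, 7/16)

mu_0=143/64, tau_0^2=7/16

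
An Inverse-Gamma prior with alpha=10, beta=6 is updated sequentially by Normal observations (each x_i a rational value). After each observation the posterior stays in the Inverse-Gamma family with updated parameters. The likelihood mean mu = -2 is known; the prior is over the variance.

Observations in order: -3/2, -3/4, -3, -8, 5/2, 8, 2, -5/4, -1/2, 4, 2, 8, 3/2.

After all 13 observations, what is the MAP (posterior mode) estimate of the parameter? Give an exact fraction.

2833/280

obs 1: x=-3/2 → posterior Inverse-Gamma(21/2, 49/8)
obs 2: x=-3/4 → posterior Inverse-Gamma(11, 221/32)
obs 3: x=-3 → posterior Inverse-Gamma(23/2, 237/32)
obs 4: x=-8 → posterior Inverse-Gamma(12, 813/32)
obs 5: x=5/2 → posterior Inverse-Gamma(25/2, 1137/32)
obs 6: x=8 → posterior Inverse-Gamma(13, 2737/32)
obs 7: x=2 → posterior Inverse-Gamma(27/2, 2993/32)
obs 8: x=-5/4 → posterior Inverse-Gamma(14, 1501/16)
obs 9: x=-1/2 → posterior Inverse-Gamma(29/2, 1519/16)
obs 10: x=4 → posterior Inverse-Gamma(15, 1807/16)
obs 11: x=2 → posterior Inverse-Gamma(31/2, 1935/16)
obs 12: x=8 → posterior Inverse-Gamma(16, 2735/16)
obs 13: x=3/2 → posterior Inverse-Gamma(33/2, 2833/16)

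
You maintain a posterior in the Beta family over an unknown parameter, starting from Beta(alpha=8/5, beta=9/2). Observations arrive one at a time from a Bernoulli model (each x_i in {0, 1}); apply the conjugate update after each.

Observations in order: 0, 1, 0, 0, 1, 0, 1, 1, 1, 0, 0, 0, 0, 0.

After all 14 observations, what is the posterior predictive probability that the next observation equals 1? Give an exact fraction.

22/67

obs 1: x=0 → posterior Beta(8/5, 11/2)
obs 2: x=1 → posterior Beta(13/5, 11/2)
obs 3: x=0 → posterior Beta(13/5, 13/2)
obs 4: x=0 → posterior Beta(13/5, 15/2)
obs 5: x=1 → posterior Beta(18/5, 15/2)
obs 6: x=0 → posterior Beta(18/5, 17/2)
obs 7: x=1 → posterior Beta(23/5, 17/2)
obs 8: x=1 → posterior Beta(28/5, 17/2)
obs 9: x=1 → posterior Beta(33/5, 17/2)
obs 10: x=0 → posterior Beta(33/5, 19/2)
obs 11: x=0 → posterior Beta(33/5, 21/2)
obs 12: x=0 → posterior Beta(33/5, 23/2)
obs 13: x=0 → posterior Beta(33/5, 25/2)
obs 14: x=0 → posterior Beta(33/5, 27/2)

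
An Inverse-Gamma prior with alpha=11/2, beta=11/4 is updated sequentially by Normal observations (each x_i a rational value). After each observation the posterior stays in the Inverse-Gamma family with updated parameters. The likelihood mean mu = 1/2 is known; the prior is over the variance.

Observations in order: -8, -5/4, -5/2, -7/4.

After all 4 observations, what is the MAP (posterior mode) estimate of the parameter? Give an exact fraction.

obs 1: x=-8 → posterior Inverse-Gamma(6, 311/8)
obs 2: x=-5/4 → posterior Inverse-Gamma(13/2, 1293/32)
obs 3: x=-5/2 → posterior Inverse-Gamma(7, 1437/32)
obs 4: x=-7/4 → posterior Inverse-Gamma(15/2, 759/16)

759/136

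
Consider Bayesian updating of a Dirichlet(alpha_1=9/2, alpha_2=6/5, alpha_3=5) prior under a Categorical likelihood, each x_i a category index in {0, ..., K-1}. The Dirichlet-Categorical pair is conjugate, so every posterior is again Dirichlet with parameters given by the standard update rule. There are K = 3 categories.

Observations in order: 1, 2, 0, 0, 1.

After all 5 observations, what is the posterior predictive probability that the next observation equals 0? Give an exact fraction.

65/157

obs 1: x=1 → posterior Dirichlet(9/2, 11/5, 5)
obs 2: x=2 → posterior Dirichlet(9/2, 11/5, 6)
obs 3: x=0 → posterior Dirichlet(11/2, 11/5, 6)
obs 4: x=0 → posterior Dirichlet(13/2, 11/5, 6)
obs 5: x=1 → posterior Dirichlet(13/2, 16/5, 6)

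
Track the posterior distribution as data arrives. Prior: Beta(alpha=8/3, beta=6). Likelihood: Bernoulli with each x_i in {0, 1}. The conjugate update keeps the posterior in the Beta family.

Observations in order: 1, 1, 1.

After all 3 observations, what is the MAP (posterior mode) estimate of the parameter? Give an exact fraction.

14/29

obs 1: x=1 → posterior Beta(11/3, 6)
obs 2: x=1 → posterior Beta(14/3, 6)
obs 3: x=1 → posterior Beta(17/3, 6)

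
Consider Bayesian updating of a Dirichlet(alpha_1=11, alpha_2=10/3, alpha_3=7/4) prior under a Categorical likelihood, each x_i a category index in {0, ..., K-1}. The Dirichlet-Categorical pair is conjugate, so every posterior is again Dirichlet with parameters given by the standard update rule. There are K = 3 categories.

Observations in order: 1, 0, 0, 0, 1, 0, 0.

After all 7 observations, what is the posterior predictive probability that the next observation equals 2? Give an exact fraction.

obs 1: x=1 → posterior Dirichlet(11, 13/3, 7/4)
obs 2: x=0 → posterior Dirichlet(12, 13/3, 7/4)
obs 3: x=0 → posterior Dirichlet(13, 13/3, 7/4)
obs 4: x=0 → posterior Dirichlet(14, 13/3, 7/4)
obs 5: x=1 → posterior Dirichlet(14, 16/3, 7/4)
obs 6: x=0 → posterior Dirichlet(15, 16/3, 7/4)
obs 7: x=0 → posterior Dirichlet(16, 16/3, 7/4)

21/277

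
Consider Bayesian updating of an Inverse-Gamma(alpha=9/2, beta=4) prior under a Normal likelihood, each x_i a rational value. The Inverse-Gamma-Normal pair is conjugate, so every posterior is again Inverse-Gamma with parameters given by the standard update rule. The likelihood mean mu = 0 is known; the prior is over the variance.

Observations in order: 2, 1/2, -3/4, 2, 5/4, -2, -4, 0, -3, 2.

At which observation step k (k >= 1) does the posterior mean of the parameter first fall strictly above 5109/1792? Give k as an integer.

k = 9

obs 1: x=2 → posterior Inverse-Gamma(5, 6)
obs 2: x=1/2 → posterior Inverse-Gamma(11/2, 49/8)
obs 3: x=-3/4 → posterior Inverse-Gamma(6, 205/32)
obs 4: x=2 → posterior Inverse-Gamma(13/2, 269/32)
obs 5: x=5/4 → posterior Inverse-Gamma(7, 147/16)
obs 6: x=-2 → posterior Inverse-Gamma(15/2, 179/16)
obs 7: x=-4 → posterior Inverse-Gamma(8, 307/16)
obs 8: x=0 → posterior Inverse-Gamma(17/2, 307/16)
obs 9: x=-3 → posterior Inverse-Gamma(9, 379/16)
obs 10: x=2 → posterior Inverse-Gamma(19/2, 411/16)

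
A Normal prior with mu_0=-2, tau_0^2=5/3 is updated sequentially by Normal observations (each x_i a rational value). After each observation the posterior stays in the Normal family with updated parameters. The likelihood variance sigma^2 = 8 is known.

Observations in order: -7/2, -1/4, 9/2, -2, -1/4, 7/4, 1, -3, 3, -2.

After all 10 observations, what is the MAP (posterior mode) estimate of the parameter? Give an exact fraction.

-207/296

obs 1: x=-7/2 → posterior Normal(-131/58, 40/29)
obs 2: x=-1/4 → posterior Normal(-267/136, 20/17)
obs 3: x=9/2 → posterior Normal(-59/52, 40/39)
obs 4: x=-2 → posterior Normal(-217/176, 10/11)
obs 5: x=-1/4 → posterior Normal(-111/98, 40/49)
obs 6: x=7/4 → posterior Normal(-187/216, 20/27)
obs 7: x=1 → posterior Normal(-167/236, 40/59)
obs 8: x=-3 → posterior Normal(-227/256, 5/8)
obs 9: x=3 → posterior Normal(-167/276, 40/69)
obs 10: x=-2 → posterior Normal(-207/296, 20/37)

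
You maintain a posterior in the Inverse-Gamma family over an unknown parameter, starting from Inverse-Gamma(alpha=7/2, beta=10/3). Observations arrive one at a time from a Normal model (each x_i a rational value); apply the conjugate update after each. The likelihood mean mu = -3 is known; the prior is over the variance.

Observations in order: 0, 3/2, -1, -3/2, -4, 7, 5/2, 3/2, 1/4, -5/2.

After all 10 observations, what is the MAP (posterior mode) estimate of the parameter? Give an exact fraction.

obs 1: x=0 → posterior Inverse-Gamma(4, 47/6)
obs 2: x=3/2 → posterior Inverse-Gamma(9/2, 431/24)
obs 3: x=-1 → posterior Inverse-Gamma(5, 479/24)
obs 4: x=-3/2 → posterior Inverse-Gamma(11/2, 253/12)
obs 5: x=-4 → posterior Inverse-Gamma(6, 259/12)
obs 6: x=7 → posterior Inverse-Gamma(13/2, 859/12)
obs 7: x=5/2 → posterior Inverse-Gamma(7, 2081/24)
obs 8: x=3/2 → posterior Inverse-Gamma(15/2, 581/6)
obs 9: x=1/4 → posterior Inverse-Gamma(8, 9803/96)
obs 10: x=-5/2 → posterior Inverse-Gamma(17/2, 9815/96)

9815/912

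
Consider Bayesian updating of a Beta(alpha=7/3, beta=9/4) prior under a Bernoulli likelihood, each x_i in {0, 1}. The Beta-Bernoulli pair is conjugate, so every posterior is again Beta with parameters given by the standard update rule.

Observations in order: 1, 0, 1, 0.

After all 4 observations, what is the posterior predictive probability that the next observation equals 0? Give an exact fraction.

obs 1: x=1 → posterior Beta(10/3, 9/4)
obs 2: x=0 → posterior Beta(10/3, 13/4)
obs 3: x=1 → posterior Beta(13/3, 13/4)
obs 4: x=0 → posterior Beta(13/3, 17/4)

51/103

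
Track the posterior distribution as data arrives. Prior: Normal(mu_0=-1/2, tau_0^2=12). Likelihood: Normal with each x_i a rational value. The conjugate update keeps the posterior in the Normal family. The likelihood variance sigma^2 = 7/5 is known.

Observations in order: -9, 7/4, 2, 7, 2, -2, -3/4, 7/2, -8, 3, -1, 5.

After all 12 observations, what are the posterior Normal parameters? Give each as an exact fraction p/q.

mu_0=413/1454, tau_0^2=84/727

obs 1: x=-9 → posterior Normal(-1087/134, 84/67)
obs 2: x=7/4 → posterior Normal(-877/254, 84/127)
obs 3: x=2 → posterior Normal(-637/374, 84/187)
obs 4: x=7 → posterior Normal(203/494, 84/247)
obs 5: x=2 → posterior Normal(443/614, 84/307)
obs 6: x=-2 → posterior Normal(203/734, 84/367)
obs 7: x=-3/4 → posterior Normal(113/854, 12/61)
obs 8: x=7/2 → posterior Normal(533/974, 84/487)
obs 9: x=-8 → posterior Normal(-427/1094, 84/547)
obs 10: x=3 → posterior Normal(-67/1214, 84/607)
obs 11: x=-1 → posterior Normal(-187/1334, 84/667)
obs 12: x=5 → posterior Normal(413/1454, 84/727)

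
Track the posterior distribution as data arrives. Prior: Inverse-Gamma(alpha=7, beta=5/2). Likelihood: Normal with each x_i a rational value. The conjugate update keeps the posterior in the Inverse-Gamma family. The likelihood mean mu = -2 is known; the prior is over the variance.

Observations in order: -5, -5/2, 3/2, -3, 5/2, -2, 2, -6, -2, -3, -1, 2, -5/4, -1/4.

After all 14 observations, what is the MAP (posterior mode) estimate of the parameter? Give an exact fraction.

obs 1: x=-5 → posterior Inverse-Gamma(15/2, 7)
obs 2: x=-5/2 → posterior Inverse-Gamma(8, 57/8)
obs 3: x=3/2 → posterior Inverse-Gamma(17/2, 53/4)
obs 4: x=-3 → posterior Inverse-Gamma(9, 55/4)
obs 5: x=5/2 → posterior Inverse-Gamma(19/2, 191/8)
obs 6: x=-2 → posterior Inverse-Gamma(10, 191/8)
obs 7: x=2 → posterior Inverse-Gamma(21/2, 255/8)
obs 8: x=-6 → posterior Inverse-Gamma(11, 319/8)
obs 9: x=-2 → posterior Inverse-Gamma(23/2, 319/8)
obs 10: x=-3 → posterior Inverse-Gamma(12, 323/8)
obs 11: x=-1 → posterior Inverse-Gamma(25/2, 327/8)
obs 12: x=2 → posterior Inverse-Gamma(13, 391/8)
obs 13: x=-5/4 → posterior Inverse-Gamma(27/2, 1573/32)
obs 14: x=-1/4 → posterior Inverse-Gamma(14, 811/16)

811/240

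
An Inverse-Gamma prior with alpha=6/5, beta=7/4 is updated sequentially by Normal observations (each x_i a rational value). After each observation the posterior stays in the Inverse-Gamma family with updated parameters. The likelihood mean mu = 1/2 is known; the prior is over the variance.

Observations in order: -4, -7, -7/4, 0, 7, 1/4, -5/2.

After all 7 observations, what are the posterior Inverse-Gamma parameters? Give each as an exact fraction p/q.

obs 1: x=-4 → posterior Inverse-Gamma(17/10, 95/8)
obs 2: x=-7 → posterior Inverse-Gamma(11/5, 40)
obs 3: x=-7/4 → posterior Inverse-Gamma(27/10, 1361/32)
obs 4: x=0 → posterior Inverse-Gamma(16/5, 1365/32)
obs 5: x=7 → posterior Inverse-Gamma(37/10, 2041/32)
obs 6: x=1/4 → posterior Inverse-Gamma(21/5, 1021/16)
obs 7: x=-5/2 → posterior Inverse-Gamma(47/10, 1093/16)

alpha=47/10, beta=1093/16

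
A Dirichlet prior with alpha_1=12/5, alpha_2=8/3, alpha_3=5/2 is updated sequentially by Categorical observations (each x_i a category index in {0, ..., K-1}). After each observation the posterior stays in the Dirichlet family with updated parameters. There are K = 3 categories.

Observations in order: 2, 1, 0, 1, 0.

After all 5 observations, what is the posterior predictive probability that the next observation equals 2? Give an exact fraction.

105/377

obs 1: x=2 → posterior Dirichlet(12/5, 8/3, 7/2)
obs 2: x=1 → posterior Dirichlet(12/5, 11/3, 7/2)
obs 3: x=0 → posterior Dirichlet(17/5, 11/3, 7/2)
obs 4: x=1 → posterior Dirichlet(17/5, 14/3, 7/2)
obs 5: x=0 → posterior Dirichlet(22/5, 14/3, 7/2)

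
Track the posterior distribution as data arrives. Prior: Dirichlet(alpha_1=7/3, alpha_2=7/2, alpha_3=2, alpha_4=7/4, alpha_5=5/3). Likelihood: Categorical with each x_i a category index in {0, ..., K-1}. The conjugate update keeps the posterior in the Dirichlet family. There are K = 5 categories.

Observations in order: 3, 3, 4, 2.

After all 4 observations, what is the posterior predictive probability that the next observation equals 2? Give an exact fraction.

12/61

obs 1: x=3 → posterior Dirichlet(7/3, 7/2, 2, 11/4, 5/3)
obs 2: x=3 → posterior Dirichlet(7/3, 7/2, 2, 15/4, 5/3)
obs 3: x=4 → posterior Dirichlet(7/3, 7/2, 2, 15/4, 8/3)
obs 4: x=2 → posterior Dirichlet(7/3, 7/2, 3, 15/4, 8/3)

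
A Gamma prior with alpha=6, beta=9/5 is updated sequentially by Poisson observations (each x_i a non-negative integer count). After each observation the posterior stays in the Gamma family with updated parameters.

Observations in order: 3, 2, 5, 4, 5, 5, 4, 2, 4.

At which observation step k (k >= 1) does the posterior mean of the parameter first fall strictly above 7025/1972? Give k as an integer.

k = 5

obs 1: x=3 → posterior Gamma(9, 14/5)
obs 2: x=2 → posterior Gamma(11, 19/5)
obs 3: x=5 → posterior Gamma(16, 24/5)
obs 4: x=4 → posterior Gamma(20, 29/5)
obs 5: x=5 → posterior Gamma(25, 34/5)
obs 6: x=5 → posterior Gamma(30, 39/5)
obs 7: x=4 → posterior Gamma(34, 44/5)
obs 8: x=2 → posterior Gamma(36, 49/5)
obs 9: x=4 → posterior Gamma(40, 54/5)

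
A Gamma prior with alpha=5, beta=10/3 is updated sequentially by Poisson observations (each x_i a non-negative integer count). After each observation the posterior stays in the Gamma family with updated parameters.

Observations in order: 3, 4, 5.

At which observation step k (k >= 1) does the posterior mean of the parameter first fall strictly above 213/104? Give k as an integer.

obs 1: x=3 → posterior Gamma(8, 13/3)
obs 2: x=4 → posterior Gamma(12, 16/3)
obs 3: x=5 → posterior Gamma(17, 19/3)

k = 2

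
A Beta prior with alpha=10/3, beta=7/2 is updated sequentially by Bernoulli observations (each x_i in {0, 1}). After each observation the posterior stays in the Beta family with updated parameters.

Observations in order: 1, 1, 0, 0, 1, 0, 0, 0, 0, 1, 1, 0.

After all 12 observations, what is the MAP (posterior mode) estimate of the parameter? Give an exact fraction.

44/101

obs 1: x=1 → posterior Beta(13/3, 7/2)
obs 2: x=1 → posterior Beta(16/3, 7/2)
obs 3: x=0 → posterior Beta(16/3, 9/2)
obs 4: x=0 → posterior Beta(16/3, 11/2)
obs 5: x=1 → posterior Beta(19/3, 11/2)
obs 6: x=0 → posterior Beta(19/3, 13/2)
obs 7: x=0 → posterior Beta(19/3, 15/2)
obs 8: x=0 → posterior Beta(19/3, 17/2)
obs 9: x=0 → posterior Beta(19/3, 19/2)
obs 10: x=1 → posterior Beta(22/3, 19/2)
obs 11: x=1 → posterior Beta(25/3, 19/2)
obs 12: x=0 → posterior Beta(25/3, 21/2)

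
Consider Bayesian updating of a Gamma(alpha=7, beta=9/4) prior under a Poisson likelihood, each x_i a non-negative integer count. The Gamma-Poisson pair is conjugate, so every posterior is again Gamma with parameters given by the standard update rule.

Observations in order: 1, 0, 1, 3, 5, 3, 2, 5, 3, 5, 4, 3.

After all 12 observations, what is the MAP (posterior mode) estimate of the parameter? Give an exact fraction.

164/57

obs 1: x=1 → posterior Gamma(8, 13/4)
obs 2: x=0 → posterior Gamma(8, 17/4)
obs 3: x=1 → posterior Gamma(9, 21/4)
obs 4: x=3 → posterior Gamma(12, 25/4)
obs 5: x=5 → posterior Gamma(17, 29/4)
obs 6: x=3 → posterior Gamma(20, 33/4)
obs 7: x=2 → posterior Gamma(22, 37/4)
obs 8: x=5 → posterior Gamma(27, 41/4)
obs 9: x=3 → posterior Gamma(30, 45/4)
obs 10: x=5 → posterior Gamma(35, 49/4)
obs 11: x=4 → posterior Gamma(39, 53/4)
obs 12: x=3 → posterior Gamma(42, 57/4)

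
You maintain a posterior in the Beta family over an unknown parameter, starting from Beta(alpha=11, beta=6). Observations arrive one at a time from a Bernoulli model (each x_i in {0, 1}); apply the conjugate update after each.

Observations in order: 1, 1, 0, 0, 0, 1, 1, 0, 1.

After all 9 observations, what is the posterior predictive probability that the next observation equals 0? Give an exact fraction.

5/13

obs 1: x=1 → posterior Beta(12, 6)
obs 2: x=1 → posterior Beta(13, 6)
obs 3: x=0 → posterior Beta(13, 7)
obs 4: x=0 → posterior Beta(13, 8)
obs 5: x=0 → posterior Beta(13, 9)
obs 6: x=1 → posterior Beta(14, 9)
obs 7: x=1 → posterior Beta(15, 9)
obs 8: x=0 → posterior Beta(15, 10)
obs 9: x=1 → posterior Beta(16, 10)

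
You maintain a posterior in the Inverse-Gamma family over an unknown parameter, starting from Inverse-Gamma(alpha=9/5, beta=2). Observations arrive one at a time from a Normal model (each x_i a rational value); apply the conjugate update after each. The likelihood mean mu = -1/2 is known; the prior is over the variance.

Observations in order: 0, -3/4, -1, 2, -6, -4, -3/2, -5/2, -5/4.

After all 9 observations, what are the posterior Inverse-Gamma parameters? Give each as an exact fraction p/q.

obs 1: x=0 → posterior Inverse-Gamma(23/10, 17/8)
obs 2: x=-3/4 → posterior Inverse-Gamma(14/5, 69/32)
obs 3: x=-1 → posterior Inverse-Gamma(33/10, 73/32)
obs 4: x=2 → posterior Inverse-Gamma(19/5, 173/32)
obs 5: x=-6 → posterior Inverse-Gamma(43/10, 657/32)
obs 6: x=-4 → posterior Inverse-Gamma(24/5, 853/32)
obs 7: x=-3/2 → posterior Inverse-Gamma(53/10, 869/32)
obs 8: x=-5/2 → posterior Inverse-Gamma(29/5, 933/32)
obs 9: x=-5/4 → posterior Inverse-Gamma(63/10, 471/16)

alpha=63/10, beta=471/16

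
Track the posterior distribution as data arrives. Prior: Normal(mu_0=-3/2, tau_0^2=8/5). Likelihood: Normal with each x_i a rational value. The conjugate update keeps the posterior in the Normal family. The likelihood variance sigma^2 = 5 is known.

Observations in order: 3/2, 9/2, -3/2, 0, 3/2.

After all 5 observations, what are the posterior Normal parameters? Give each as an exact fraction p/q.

mu_0=21/130, tau_0^2=8/13

obs 1: x=3/2 → posterior Normal(-17/22, 40/33)
obs 2: x=9/2 → posterior Normal(21/82, 40/41)
obs 3: x=-3/2 → posterior Normal(-3/98, 40/49)
obs 4: x=0 → posterior Normal(-1/38, 40/57)
obs 5: x=3/2 → posterior Normal(21/130, 8/13)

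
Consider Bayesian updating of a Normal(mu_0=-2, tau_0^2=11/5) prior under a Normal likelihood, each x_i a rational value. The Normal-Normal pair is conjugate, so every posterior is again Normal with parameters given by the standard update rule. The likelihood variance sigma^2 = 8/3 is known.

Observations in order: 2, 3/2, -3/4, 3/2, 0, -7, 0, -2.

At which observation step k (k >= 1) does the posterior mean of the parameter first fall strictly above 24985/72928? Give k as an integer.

obs 1: x=2 → posterior Normal(-14/73, 88/73)
obs 2: x=3/2 → posterior Normal(71/212, 44/53)
obs 3: x=-3/4 → posterior Normal(43/556, 88/139)
obs 4: x=3/2 → posterior Normal(241/688, 22/43)
obs 5: x=0 → posterior Normal(241/820, 88/205)
obs 6: x=-7 → posterior Normal(-683/952, 44/119)
obs 7: x=0 → posterior Normal(-683/1084, 88/271)
obs 8: x=-2 → posterior Normal(-947/1216, 11/38)

k = 4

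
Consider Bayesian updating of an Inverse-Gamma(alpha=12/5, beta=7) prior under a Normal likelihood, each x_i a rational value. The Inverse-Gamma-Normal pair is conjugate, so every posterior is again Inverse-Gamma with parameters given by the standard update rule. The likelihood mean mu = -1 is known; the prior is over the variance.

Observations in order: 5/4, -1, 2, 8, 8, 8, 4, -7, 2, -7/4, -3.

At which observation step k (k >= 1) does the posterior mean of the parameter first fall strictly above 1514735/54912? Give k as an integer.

k = 6

obs 1: x=5/4 → posterior Inverse-Gamma(29/10, 305/32)
obs 2: x=-1 → posterior Inverse-Gamma(17/5, 305/32)
obs 3: x=2 → posterior Inverse-Gamma(39/10, 449/32)
obs 4: x=8 → posterior Inverse-Gamma(22/5, 1745/32)
obs 5: x=8 → posterior Inverse-Gamma(49/10, 3041/32)
obs 6: x=8 → posterior Inverse-Gamma(27/5, 4337/32)
obs 7: x=4 → posterior Inverse-Gamma(59/10, 4737/32)
obs 8: x=-7 → posterior Inverse-Gamma(32/5, 5313/32)
obs 9: x=2 → posterior Inverse-Gamma(69/10, 5457/32)
obs 10: x=-7/4 → posterior Inverse-Gamma(37/5, 2733/16)
obs 11: x=-3 → posterior Inverse-Gamma(79/10, 2765/16)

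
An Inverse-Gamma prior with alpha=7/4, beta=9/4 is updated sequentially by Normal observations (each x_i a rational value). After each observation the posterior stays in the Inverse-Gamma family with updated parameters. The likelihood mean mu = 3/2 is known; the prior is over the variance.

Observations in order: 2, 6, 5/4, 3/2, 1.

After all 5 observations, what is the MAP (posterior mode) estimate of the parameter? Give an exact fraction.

135/56

obs 1: x=2 → posterior Inverse-Gamma(9/4, 19/8)
obs 2: x=6 → posterior Inverse-Gamma(11/4, 25/2)
obs 3: x=5/4 → posterior Inverse-Gamma(13/4, 401/32)
obs 4: x=3/2 → posterior Inverse-Gamma(15/4, 401/32)
obs 5: x=1 → posterior Inverse-Gamma(17/4, 405/32)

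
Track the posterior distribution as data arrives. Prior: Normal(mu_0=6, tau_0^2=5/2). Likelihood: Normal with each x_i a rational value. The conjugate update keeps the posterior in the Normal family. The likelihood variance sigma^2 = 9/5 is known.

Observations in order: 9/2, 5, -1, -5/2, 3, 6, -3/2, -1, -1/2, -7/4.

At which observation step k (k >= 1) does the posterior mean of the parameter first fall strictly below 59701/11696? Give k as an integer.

k = 2

obs 1: x=9/2 → posterior Normal(441/86, 45/43)
obs 2: x=5 → posterior Normal(691/136, 45/68)
obs 3: x=-1 → posterior Normal(641/186, 15/31)
obs 4: x=-5/2 → posterior Normal(129/59, 45/118)
obs 5: x=3 → posterior Normal(333/143, 45/143)
obs 6: x=6 → posterior Normal(23/8, 15/56)
obs 7: x=-3/2 → posterior Normal(891/386, 45/193)
obs 8: x=-1 → posterior Normal(841/436, 45/218)
obs 9: x=-1/2 → posterior Normal(136/81, 5/27)
obs 10: x=-7/4 → posterior Normal(1457/1072, 45/268)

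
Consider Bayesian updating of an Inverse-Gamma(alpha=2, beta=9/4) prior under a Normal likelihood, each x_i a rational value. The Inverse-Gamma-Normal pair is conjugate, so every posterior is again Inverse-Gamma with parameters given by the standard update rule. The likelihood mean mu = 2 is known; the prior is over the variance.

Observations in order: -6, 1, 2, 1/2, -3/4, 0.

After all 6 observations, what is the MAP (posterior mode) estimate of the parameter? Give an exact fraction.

obs 1: x=-6 → posterior Inverse-Gamma(5/2, 137/4)
obs 2: x=1 → posterior Inverse-Gamma(3, 139/4)
obs 3: x=2 → posterior Inverse-Gamma(7/2, 139/4)
obs 4: x=1/2 → posterior Inverse-Gamma(4, 287/8)
obs 5: x=-3/4 → posterior Inverse-Gamma(9/2, 1269/32)
obs 6: x=0 → posterior Inverse-Gamma(5, 1333/32)

1333/192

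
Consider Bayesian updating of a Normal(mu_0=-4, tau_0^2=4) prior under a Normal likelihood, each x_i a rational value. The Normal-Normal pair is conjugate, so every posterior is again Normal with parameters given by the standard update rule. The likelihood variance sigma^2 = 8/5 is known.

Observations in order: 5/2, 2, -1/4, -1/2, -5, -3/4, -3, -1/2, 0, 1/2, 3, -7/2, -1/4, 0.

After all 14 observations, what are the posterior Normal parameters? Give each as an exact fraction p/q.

mu_0=-49/96, tau_0^2=1/9

obs 1: x=5/2 → posterior Normal(9/14, 8/7)
obs 2: x=2 → posterior Normal(29/24, 2/3)
obs 3: x=-1/4 → posterior Normal(53/68, 8/17)
obs 4: x=-1/2 → posterior Normal(43/88, 4/11)
obs 5: x=-5 → posterior Normal(-19/36, 8/27)
obs 6: x=-3/4 → posterior Normal(-9/16, 1/4)
obs 7: x=-3 → posterior Normal(-33/37, 8/37)
obs 8: x=-1/2 → posterior Normal(-71/84, 4/21)
obs 9: x=0 → posterior Normal(-71/94, 8/47)
obs 10: x=1/2 → posterior Normal(-33/52, 2/13)
obs 11: x=3 → posterior Normal(-6/19, 8/57)
obs 12: x=-7/2 → posterior Normal(-71/124, 4/31)
obs 13: x=-1/4 → posterior Normal(-147/268, 8/67)
obs 14: x=0 → posterior Normal(-49/96, 1/9)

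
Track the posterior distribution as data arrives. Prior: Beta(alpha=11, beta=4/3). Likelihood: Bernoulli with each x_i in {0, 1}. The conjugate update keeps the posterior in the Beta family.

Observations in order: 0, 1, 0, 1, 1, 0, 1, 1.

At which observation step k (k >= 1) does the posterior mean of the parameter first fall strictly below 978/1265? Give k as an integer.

k = 6

obs 1: x=0 → posterior Beta(11, 7/3)
obs 2: x=1 → posterior Beta(12, 7/3)
obs 3: x=0 → posterior Beta(12, 10/3)
obs 4: x=1 → posterior Beta(13, 10/3)
obs 5: x=1 → posterior Beta(14, 10/3)
obs 6: x=0 → posterior Beta(14, 13/3)
obs 7: x=1 → posterior Beta(15, 13/3)
obs 8: x=1 → posterior Beta(16, 13/3)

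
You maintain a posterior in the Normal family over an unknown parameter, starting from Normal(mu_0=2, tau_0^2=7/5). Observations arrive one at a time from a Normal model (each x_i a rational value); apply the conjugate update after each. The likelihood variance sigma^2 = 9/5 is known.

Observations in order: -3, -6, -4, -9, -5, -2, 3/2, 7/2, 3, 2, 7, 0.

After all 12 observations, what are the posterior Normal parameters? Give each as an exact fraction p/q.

mu_0=-22/31, tau_0^2=21/155

obs 1: x=-3 → posterior Normal(-3/16, 63/80)
obs 2: x=-6 → posterior Normal(-45/23, 63/115)
obs 3: x=-4 → posterior Normal(-73/30, 21/50)
obs 4: x=-9 → posterior Normal(-136/37, 63/185)
obs 5: x=-5 → posterior Normal(-171/44, 63/220)
obs 6: x=-2 → posterior Normal(-185/51, 21/85)
obs 7: x=3/2 → posterior Normal(-349/116, 63/290)
obs 8: x=7/2 → posterior Normal(-30/13, 63/325)
obs 9: x=3 → posterior Normal(-43/24, 7/40)
obs 10: x=2 → posterior Normal(-115/79, 63/395)
obs 11: x=7 → posterior Normal(-33/43, 63/430)
obs 12: x=0 → posterior Normal(-22/31, 21/155)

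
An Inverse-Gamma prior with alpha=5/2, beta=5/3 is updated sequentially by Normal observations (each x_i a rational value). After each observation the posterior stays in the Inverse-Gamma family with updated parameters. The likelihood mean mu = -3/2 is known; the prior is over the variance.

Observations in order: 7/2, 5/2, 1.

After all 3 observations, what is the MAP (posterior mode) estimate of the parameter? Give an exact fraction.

obs 1: x=7/2 → posterior Inverse-Gamma(3, 85/6)
obs 2: x=5/2 → posterior Inverse-Gamma(7/2, 133/6)
obs 3: x=1 → posterior Inverse-Gamma(4, 607/24)

607/120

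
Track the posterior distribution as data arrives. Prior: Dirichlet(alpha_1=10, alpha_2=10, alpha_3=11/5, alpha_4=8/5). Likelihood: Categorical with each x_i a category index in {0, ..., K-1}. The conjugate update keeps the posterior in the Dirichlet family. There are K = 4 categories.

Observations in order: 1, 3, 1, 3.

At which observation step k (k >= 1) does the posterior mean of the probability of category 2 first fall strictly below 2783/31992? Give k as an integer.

k = 2

obs 1: x=1 → posterior Dirichlet(10, 11, 11/5, 8/5)
obs 2: x=3 → posterior Dirichlet(10, 11, 11/5, 13/5)
obs 3: x=1 → posterior Dirichlet(10, 12, 11/5, 13/5)
obs 4: x=3 → posterior Dirichlet(10, 12, 11/5, 18/5)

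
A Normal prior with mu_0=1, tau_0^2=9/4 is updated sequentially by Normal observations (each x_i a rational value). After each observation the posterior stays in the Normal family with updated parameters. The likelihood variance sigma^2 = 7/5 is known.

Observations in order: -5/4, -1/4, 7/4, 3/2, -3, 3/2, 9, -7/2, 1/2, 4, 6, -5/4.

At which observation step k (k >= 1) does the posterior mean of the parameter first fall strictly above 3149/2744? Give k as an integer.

obs 1: x=-5/4 → posterior Normal(-113/292, 63/73)
obs 2: x=-1/4 → posterior Normal(-79/236, 63/118)
obs 3: x=7/4 → posterior Normal(157/652, 63/163)
obs 4: x=3/2 → posterior Normal(427/832, 63/208)
obs 5: x=-3 → posterior Normal(-113/1012, 63/253)
obs 6: x=3/2 → posterior Normal(157/1192, 63/298)
obs 7: x=9 → posterior Normal(1777/1372, 9/49)
obs 8: x=-7/2 → posterior Normal(1147/1552, 63/388)
obs 9: x=1/2 → posterior Normal(1237/1732, 63/433)
obs 10: x=4 → posterior Normal(1957/1912, 63/478)
obs 11: x=6 → posterior Normal(3037/2092, 63/523)
obs 12: x=-5/4 → posterior Normal(703/568, 63/568)

k = 7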